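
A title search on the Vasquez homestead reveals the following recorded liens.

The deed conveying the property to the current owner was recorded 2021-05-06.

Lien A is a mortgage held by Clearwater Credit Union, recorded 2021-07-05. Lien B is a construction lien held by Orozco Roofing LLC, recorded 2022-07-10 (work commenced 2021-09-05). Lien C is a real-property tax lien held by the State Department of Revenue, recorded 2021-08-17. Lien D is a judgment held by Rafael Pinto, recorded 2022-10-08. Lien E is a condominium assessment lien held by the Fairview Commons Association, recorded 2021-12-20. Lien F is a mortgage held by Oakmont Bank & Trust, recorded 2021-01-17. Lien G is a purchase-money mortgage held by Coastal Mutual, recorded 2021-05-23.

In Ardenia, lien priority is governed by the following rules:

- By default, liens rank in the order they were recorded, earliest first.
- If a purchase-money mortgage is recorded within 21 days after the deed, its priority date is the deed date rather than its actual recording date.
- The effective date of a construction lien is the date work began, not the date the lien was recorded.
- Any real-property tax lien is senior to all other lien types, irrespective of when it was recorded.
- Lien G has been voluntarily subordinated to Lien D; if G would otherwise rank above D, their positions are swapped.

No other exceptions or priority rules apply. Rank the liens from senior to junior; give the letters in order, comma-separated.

Effective dates after the stated exceptions: B is treated as recorded 2021-09-05, the work-commencement date; G was recorded within the 21-day window, so its effective date is the deed date 2021-05-06.
As a real-property tax lien, C is senior to every other lien.
Ordering the rest by effective date: F (2021-01-17), G (2021-05-06), A (2021-07-05), B (2021-09-05), E (2021-12-20), D (2022-10-08).
G would otherwise be senior to D, so under the subordination agreement G and D exchange positions.

C, F, D, A, B, E, G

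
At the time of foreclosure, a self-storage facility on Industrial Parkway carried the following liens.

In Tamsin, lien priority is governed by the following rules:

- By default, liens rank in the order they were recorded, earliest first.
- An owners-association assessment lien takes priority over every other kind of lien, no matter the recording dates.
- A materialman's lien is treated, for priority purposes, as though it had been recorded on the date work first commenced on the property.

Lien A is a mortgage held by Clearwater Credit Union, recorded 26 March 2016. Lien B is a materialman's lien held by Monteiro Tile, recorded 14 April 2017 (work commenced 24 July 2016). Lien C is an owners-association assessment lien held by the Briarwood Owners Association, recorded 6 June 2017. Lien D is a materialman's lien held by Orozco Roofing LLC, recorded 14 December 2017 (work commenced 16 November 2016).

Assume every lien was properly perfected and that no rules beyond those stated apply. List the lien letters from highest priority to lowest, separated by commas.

Effective dates: B relates back to 24 July 2016 (work commenced); D is treated as recorded 16 November 2016, the work-commencement date.
C is an owners-association assessment lien and takes priority over every other lien.
Remaining liens by effective date: A (26 March 2016), B (24 July 2016), D (16 November 2016).

C, A, B, D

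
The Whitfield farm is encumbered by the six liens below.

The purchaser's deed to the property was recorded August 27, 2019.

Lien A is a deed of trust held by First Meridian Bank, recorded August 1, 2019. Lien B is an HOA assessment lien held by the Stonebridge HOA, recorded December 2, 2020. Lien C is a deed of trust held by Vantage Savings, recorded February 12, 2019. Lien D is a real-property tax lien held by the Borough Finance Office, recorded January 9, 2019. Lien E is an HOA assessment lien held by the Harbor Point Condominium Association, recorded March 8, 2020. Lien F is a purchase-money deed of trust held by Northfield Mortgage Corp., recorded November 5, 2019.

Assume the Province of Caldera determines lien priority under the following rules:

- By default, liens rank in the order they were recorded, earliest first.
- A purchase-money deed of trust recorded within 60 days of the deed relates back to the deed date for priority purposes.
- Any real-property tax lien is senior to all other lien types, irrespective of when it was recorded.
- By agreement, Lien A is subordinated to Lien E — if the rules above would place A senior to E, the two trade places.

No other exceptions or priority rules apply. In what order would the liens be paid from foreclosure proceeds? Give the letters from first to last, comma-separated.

D, C, E, F, A, B

Effective dates: F was recorded 70 days after the deed — beyond 60 days — so no relation-back applies.
As a real-property tax lien, D is senior to every other lien.
Ordering the rest by effective date: C (February 12, 2019), A (August 1, 2019), F (November 5, 2019), E (March 8, 2020), B (December 2, 2020).
Because A would otherwise rank above E, the subordination swaps them.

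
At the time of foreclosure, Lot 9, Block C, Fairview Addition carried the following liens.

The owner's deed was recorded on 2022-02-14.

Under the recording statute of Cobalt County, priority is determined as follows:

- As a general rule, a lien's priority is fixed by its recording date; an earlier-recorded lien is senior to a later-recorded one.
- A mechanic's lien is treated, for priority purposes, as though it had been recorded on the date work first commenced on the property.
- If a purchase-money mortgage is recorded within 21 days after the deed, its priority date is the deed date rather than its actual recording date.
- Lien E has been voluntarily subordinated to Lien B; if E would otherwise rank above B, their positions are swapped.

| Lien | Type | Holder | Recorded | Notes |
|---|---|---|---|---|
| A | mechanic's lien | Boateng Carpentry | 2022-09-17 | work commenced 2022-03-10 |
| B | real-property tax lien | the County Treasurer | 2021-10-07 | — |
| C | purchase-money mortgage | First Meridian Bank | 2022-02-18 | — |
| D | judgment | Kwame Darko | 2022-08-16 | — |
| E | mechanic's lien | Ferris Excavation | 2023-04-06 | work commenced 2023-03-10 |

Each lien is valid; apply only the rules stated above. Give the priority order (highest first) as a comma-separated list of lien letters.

Adjusting effective dates: A is treated as recorded 2022-03-10, the work-commencement date; C's effective date is the deed date, 2022-02-14; E is treated as recorded 2023-03-10, the work-commencement date.
Ordering by effective date: B (2021-10-07), C (2022-02-14), A (2022-03-10), D (2022-08-16), E (2023-03-10).
Since E is not senior to B, the subordination leaves the order unchanged.

B, C, A, D, E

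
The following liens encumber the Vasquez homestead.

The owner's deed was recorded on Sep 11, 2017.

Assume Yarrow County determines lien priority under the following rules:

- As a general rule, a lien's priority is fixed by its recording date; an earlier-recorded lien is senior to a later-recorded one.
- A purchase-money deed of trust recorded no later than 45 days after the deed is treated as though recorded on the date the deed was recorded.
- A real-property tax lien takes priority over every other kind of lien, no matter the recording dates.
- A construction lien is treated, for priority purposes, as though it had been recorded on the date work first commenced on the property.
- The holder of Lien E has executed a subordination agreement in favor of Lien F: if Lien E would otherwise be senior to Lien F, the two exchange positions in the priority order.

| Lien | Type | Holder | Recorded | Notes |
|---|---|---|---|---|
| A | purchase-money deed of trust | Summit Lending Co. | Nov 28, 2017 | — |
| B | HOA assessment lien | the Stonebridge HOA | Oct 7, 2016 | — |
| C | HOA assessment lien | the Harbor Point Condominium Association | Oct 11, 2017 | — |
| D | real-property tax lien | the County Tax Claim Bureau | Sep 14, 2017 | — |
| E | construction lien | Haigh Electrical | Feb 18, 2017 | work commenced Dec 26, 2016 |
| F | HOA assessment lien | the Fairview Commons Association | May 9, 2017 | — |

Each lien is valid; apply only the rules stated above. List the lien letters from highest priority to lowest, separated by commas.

D, B, F, E, C, A

First, effective dates: A missed the 45-day window (78 days after the deed), so its recording date stands; E's effective date is Dec 26, 2016, when work began.
D is a real-property tax lien and takes priority over every other lien.
Ordering the rest by effective date: B (Oct 7, 2016), E (Dec 26, 2016), F (May 9, 2017), C (Oct 11, 2017), A (Nov 28, 2017).
E is senior to F before the subordination, so the two trade places.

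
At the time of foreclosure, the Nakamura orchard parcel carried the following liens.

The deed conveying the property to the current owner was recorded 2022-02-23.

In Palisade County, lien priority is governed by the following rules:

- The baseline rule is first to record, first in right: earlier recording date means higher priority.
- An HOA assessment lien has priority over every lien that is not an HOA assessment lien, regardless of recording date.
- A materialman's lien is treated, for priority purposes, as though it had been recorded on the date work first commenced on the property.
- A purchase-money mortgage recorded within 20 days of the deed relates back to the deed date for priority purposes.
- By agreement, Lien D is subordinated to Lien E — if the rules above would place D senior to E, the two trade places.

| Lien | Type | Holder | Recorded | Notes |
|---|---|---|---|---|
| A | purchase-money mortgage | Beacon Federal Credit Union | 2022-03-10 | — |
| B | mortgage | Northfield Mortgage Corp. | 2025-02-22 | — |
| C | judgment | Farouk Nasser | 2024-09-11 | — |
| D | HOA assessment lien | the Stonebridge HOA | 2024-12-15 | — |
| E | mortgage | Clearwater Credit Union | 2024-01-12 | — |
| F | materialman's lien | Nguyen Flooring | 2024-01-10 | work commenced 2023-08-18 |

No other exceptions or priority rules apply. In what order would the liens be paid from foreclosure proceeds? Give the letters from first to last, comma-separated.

E, A, F, D, C, B

Adjusting effective dates: A's effective date is the deed date, 2022-02-23; F's effective date is 2023-08-18, when work began.
D, as an HOA assessment lien, has superpriority and ranks first.
Among the remaining liens, by effective date: A (2022-02-23), F (2023-08-18), E (2024-01-12), C (2024-09-11), B (2025-02-22).
Because D would otherwise rank above E, the subordination swaps them.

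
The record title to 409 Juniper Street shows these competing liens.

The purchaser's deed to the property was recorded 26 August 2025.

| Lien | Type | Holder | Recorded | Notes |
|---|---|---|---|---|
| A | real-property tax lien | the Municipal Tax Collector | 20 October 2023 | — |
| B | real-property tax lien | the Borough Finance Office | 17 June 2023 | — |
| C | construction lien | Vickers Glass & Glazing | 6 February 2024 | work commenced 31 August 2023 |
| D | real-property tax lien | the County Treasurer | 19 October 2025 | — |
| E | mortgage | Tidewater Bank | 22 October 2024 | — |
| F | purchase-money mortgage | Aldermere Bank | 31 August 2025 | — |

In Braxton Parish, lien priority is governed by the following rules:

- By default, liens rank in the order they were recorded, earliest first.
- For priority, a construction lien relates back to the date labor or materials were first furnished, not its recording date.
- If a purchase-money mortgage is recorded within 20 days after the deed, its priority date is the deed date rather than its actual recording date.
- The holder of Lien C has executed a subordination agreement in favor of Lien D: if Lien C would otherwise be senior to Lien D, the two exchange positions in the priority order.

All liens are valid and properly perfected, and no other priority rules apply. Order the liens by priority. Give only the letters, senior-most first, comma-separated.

B, D, A, E, F, C

First, effective dates: C's effective date is 31 August 2023, when work began; F relates back to the deed date 26 August 2025.
Ordering by effective date: B (17 June 2023), C (31 August 2023), A (20 October 2023), E (22 October 2024), F (26 August 2025), D (19 October 2025).
The subordination applies — C was senior to D — so C and D swap.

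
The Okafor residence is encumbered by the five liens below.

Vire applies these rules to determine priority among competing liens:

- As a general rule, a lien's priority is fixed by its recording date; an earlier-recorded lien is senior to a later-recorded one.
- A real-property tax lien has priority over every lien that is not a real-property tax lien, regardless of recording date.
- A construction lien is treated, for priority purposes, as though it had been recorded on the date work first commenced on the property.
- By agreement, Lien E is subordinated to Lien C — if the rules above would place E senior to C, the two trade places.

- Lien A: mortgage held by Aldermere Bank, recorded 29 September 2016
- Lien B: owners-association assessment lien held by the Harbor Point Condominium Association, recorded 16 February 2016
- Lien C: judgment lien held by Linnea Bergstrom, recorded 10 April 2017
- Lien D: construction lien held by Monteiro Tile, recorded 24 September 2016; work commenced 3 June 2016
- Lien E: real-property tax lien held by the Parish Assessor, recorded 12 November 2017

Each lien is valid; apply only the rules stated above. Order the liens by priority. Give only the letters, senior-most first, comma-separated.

C, B, D, A, E

Effective dates: D relates back to 3 June 2016 (work commenced).
E is a real-property tax lien and takes priority over every other lien.
Ordering the rest by effective date: B (16 February 2016), D (3 June 2016), A (29 September 2016), C (10 April 2017).
E would otherwise be senior to C, so under the subordination agreement E and C exchange positions.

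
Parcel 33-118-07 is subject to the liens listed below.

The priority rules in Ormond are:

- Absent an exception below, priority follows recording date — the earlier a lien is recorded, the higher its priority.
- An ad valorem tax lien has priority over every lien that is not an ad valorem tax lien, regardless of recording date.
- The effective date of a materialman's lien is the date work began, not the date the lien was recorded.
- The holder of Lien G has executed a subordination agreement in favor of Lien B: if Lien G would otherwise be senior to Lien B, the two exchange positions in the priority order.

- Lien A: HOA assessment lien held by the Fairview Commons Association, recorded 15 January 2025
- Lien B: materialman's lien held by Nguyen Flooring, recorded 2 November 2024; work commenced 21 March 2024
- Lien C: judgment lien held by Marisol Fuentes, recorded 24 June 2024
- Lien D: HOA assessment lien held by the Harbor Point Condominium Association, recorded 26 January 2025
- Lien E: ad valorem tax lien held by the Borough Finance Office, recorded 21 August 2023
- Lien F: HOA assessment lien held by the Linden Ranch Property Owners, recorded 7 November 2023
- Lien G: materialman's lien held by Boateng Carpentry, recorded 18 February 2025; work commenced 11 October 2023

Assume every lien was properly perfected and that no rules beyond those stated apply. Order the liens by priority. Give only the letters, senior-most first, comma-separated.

E, B, F, G, C, A, D

Adjusting effective dates: B relates back to 21 March 2024 (work commenced); G relates back to 11 October 2023 (work commenced).
E, as an ad valorem tax lien, has superpriority and ranks first.
The other liens, earliest effective date first: G (11 October 2023), F (7 November 2023), B (21 March 2024), C (24 June 2024), A (15 January 2025), D (26 January 2025).
The subordination applies — G was senior to B — so G and B swap.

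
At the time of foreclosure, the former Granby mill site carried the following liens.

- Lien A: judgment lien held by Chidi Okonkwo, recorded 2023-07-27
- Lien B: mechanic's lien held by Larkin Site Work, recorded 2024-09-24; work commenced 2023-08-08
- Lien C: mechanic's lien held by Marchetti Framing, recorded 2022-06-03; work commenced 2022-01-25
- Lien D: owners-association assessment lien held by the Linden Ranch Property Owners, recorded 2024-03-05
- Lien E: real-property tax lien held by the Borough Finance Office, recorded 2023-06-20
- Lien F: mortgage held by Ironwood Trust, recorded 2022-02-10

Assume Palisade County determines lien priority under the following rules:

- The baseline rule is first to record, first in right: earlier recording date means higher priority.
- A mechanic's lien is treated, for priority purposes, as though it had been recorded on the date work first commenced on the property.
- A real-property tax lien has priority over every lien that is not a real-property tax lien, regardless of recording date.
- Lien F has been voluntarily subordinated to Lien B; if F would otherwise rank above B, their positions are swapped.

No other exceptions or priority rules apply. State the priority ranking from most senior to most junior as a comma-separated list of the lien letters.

Effective dates after the stated exceptions: B relates back to 2023-08-08 (work commenced); C's effective date is 2022-01-25, when work began.
E is a real-property tax lien, so it outranks all other liens regardless of date.
Among the remaining liens, by effective date: C (2022-01-25), F (2022-02-10), A (2023-07-27), B (2023-08-08), D (2024-03-05).
The subordination applies — F was senior to B — so F and B swap.

E, C, B, A, F, D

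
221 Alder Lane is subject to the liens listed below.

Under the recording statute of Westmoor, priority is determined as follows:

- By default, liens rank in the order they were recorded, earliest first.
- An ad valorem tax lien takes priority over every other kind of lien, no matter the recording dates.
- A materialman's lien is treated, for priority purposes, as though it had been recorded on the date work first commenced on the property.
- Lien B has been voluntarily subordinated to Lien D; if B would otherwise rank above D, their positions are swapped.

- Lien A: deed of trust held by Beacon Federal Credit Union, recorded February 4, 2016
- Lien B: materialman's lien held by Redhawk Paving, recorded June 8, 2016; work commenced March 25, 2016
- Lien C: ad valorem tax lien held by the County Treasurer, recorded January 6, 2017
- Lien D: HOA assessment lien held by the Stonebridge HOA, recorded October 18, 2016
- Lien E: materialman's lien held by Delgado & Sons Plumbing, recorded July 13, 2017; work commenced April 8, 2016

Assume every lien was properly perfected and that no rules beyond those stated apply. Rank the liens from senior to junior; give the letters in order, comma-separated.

C, A, D, E, B

First, effective dates: B's effective date is March 25, 2016, when work began; E's effective date is April 8, 2016, when work began.
C is an ad valorem tax lien and takes priority over every other lien.
Remaining liens by effective date: A (February 4, 2016), B (March 25, 2016), E (April 8, 2016), D (October 18, 2016).
B is senior to D before the subordination, so the two trade places.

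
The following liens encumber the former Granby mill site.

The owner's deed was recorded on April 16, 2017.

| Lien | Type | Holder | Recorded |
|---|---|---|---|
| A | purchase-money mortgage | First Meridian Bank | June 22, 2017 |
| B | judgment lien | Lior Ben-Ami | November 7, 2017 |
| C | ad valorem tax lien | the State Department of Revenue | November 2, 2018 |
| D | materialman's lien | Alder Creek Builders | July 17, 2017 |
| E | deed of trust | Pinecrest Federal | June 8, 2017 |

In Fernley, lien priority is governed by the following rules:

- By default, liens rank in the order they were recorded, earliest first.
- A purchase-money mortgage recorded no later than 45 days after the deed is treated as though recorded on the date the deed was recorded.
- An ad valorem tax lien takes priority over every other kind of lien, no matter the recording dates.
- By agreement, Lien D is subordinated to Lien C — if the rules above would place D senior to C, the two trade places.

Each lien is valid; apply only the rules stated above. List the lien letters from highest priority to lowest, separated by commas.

Effective dates after the stated exceptions: A was recorded 67 days after the deed — beyond 45 days — so no relation-back applies.
C, as an ad valorem tax lien, has superpriority and ranks first.
Among the remaining liens, by effective date: E (June 8, 2017), A (June 22, 2017), D (July 17, 2017), B (November 7, 2017).
D is already junior to C, so the subordination agreement changes nothing.

C, E, A, D, B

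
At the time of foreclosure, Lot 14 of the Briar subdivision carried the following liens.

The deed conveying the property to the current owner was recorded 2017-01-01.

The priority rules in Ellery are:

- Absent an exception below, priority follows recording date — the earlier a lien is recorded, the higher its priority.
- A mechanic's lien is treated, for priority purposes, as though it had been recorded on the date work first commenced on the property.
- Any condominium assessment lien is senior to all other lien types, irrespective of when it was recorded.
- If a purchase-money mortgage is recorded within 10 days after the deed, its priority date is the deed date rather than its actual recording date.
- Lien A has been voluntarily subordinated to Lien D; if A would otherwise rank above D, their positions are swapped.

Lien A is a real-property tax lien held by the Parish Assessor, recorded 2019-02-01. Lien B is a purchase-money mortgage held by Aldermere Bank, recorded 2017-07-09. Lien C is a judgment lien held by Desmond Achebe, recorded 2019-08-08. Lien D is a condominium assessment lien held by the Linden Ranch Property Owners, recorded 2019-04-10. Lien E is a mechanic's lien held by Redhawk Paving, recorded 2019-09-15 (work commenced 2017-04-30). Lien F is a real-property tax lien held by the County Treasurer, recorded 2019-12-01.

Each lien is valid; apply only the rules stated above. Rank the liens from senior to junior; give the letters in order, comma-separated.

Effective dates after the stated exceptions: B was recorded 189 days after the deed — beyond 10 days — so no relation-back applies; E is treated as recorded 2017-04-30, the work-commencement date.
D, as a condominium assessment lien, has superpriority and ranks first.
Remaining liens by effective date: E (2017-04-30), B (2017-07-09), A (2019-02-01), C (2019-08-08), F (2019-12-01).
A already ranks below D; the subordination has no effect.

D, E, B, A, C, F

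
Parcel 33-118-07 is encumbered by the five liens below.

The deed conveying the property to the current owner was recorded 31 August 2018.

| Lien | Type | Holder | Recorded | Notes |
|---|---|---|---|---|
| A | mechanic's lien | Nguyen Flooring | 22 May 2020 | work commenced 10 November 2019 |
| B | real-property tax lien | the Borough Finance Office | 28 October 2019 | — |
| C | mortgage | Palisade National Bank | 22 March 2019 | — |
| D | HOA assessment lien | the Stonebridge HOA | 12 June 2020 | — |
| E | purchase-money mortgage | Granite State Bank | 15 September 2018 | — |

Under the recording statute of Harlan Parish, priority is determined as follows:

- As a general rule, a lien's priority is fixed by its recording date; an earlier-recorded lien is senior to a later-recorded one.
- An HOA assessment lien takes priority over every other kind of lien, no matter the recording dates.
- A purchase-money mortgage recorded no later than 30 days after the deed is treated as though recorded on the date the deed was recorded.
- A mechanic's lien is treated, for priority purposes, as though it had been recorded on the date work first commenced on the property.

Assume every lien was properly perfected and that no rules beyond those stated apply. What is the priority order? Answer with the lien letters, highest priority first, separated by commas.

D, E, C, B, A

Effective dates after the stated exceptions: A relates back to 10 November 2019 (work commenced); E was recorded within the 30-day window, so its effective date is the deed date 31 August 2018.
D is an HOA assessment lien and takes priority over every other lien.
The other liens, earliest effective date first: E (31 August 2018), C (22 March 2019), B (28 October 2019), A (10 November 2019).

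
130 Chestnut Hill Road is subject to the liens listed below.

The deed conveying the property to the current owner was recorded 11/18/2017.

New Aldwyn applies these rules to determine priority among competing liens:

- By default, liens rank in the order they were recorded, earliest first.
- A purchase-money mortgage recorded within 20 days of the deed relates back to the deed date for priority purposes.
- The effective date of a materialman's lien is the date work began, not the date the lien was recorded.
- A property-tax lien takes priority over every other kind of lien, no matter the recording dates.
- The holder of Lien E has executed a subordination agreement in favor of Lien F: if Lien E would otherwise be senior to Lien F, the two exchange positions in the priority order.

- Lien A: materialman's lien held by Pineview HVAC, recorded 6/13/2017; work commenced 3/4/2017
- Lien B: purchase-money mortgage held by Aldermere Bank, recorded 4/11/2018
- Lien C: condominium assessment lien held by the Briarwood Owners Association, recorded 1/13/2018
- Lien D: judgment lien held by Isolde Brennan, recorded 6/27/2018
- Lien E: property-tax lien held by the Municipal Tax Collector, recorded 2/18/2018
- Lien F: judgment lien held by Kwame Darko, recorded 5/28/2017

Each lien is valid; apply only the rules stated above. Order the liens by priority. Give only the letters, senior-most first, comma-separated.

F, A, E, C, B, D

Effective dates after the stated exceptions: A is treated as recorded 3/4/2017, the work-commencement date; B was recorded 144 days after the deed, outside the 20-day window, so it keeps its recording date.
E is a property-tax lien, so it outranks all other liens regardless of date.
Ordering the rest by effective date: A (3/4/2017), F (5/28/2017), C (1/13/2018), B (4/11/2018), D (6/27/2018).
Because E would otherwise rank above F, the subordination swaps them.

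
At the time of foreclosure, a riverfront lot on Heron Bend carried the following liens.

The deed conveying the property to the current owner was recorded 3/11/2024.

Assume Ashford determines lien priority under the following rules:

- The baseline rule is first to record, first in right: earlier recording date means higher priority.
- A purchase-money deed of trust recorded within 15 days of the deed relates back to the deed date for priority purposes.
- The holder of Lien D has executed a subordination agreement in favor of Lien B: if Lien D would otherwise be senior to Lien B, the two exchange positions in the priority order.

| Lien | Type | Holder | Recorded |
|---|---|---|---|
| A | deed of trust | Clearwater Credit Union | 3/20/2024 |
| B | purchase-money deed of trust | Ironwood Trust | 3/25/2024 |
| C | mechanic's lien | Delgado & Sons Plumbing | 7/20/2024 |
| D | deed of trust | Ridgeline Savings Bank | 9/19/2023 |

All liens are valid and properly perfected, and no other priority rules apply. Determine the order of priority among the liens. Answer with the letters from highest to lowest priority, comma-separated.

Effective dates after the stated exceptions: B was recorded within the 15-day window, so its effective date is the deed date 3/11/2024.
By effective date: D (9/19/2023), B (3/11/2024), A (3/20/2024), C (7/20/2024).
Because D would otherwise rank above B, the subordination swaps them.

B, D, A, C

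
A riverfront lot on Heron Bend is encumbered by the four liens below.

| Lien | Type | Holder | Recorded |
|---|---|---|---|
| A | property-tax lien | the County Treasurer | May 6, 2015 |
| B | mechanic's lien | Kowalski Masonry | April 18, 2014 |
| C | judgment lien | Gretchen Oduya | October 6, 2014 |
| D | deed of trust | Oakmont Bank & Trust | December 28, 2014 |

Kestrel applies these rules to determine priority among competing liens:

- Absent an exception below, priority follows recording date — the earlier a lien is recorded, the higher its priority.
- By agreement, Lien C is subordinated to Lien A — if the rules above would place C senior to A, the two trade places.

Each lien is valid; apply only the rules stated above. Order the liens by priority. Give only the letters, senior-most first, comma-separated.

B, A, D, C

By effective date: B (April 18, 2014), C (October 6, 2014), D (December 28, 2014), A (May 6, 2015).
Because C would otherwise rank above A, the subordination swaps them.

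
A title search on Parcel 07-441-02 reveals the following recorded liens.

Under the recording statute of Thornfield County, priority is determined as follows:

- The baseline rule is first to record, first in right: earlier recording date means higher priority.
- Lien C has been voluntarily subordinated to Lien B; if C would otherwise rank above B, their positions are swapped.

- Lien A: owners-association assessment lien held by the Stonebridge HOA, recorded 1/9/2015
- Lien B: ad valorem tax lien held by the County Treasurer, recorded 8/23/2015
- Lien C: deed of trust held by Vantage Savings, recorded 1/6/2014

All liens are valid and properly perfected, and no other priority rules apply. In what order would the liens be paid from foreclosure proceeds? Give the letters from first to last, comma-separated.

B, A, C

Ordering by effective date: C (1/6/2014), A (1/9/2015), B (8/23/2015).
The subordination applies — C was senior to B — so C and B swap.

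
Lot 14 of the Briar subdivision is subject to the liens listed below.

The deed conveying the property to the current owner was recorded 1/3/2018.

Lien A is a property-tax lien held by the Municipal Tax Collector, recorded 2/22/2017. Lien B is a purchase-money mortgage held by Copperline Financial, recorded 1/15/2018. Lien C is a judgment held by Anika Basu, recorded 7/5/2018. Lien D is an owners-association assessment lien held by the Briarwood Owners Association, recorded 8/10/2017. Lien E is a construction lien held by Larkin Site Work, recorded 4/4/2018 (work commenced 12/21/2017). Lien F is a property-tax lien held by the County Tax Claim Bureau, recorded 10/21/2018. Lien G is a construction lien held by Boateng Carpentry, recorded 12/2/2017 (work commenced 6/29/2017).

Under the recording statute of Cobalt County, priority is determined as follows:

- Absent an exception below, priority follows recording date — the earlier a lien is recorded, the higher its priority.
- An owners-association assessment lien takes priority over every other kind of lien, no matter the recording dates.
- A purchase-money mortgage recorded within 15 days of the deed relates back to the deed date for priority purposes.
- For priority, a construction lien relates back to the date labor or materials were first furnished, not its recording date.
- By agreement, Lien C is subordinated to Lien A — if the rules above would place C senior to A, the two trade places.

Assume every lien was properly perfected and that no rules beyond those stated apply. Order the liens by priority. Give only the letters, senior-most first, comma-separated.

Effective dates: B relates back to the deed date 1/3/2018; E is treated as recorded 12/21/2017, the work-commencement date; G's effective date is 6/29/2017, when work began.
D is an owners-association assessment lien and takes priority over every other lien.
Remaining liens by effective date: A (2/22/2017), G (6/29/2017), E (12/21/2017), B (1/3/2018), C (7/5/2018), F (10/21/2018).
C already ranks below A; the subordination has no effect.

D, A, G, E, B, C, F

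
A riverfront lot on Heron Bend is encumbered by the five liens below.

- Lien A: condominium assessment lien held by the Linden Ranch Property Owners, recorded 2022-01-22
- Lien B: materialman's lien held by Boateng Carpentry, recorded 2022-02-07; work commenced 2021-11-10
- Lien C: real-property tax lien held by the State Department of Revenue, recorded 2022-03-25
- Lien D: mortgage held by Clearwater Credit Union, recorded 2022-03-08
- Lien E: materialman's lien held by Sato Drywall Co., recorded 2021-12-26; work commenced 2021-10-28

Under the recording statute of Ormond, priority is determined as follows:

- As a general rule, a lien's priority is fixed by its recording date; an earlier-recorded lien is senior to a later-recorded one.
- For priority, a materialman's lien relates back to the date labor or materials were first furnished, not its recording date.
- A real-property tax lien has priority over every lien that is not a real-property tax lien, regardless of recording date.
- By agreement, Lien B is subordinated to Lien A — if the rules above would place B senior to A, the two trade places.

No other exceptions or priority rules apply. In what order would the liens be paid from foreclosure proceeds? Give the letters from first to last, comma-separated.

First, effective dates: B is treated as recorded 2021-11-10, the work-commencement date; E is treated as recorded 2021-10-28, the work-commencement date.
As a real-property tax lien, C is senior to every other lien.
Among the remaining liens, by effective date: E (2021-10-28), B (2021-11-10), A (2022-01-22), D (2022-03-08).
B is senior to A before the subordination, so the two trade places.

C, E, A, B, D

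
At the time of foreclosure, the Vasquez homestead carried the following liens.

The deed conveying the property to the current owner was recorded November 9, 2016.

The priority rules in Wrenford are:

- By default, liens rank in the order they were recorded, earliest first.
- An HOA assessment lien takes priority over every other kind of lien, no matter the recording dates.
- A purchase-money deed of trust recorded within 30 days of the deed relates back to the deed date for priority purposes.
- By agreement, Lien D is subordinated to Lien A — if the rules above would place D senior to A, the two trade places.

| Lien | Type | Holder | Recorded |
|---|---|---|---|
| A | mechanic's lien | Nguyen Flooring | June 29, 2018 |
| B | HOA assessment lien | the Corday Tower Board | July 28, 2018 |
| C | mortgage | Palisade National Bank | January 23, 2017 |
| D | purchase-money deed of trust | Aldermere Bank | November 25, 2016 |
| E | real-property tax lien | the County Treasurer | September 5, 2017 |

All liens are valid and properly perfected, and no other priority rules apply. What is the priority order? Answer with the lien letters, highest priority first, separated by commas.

B, A, C, E, D

Adjusting effective dates: D relates back to the deed date November 9, 2016.
B is an HOA assessment lien, so it outranks all other liens regardless of date.
Among the remaining liens, by effective date: D (November 9, 2016), C (January 23, 2017), E (September 5, 2017), A (June 29, 2018).
Because D would otherwise rank above A, the subordination swaps them.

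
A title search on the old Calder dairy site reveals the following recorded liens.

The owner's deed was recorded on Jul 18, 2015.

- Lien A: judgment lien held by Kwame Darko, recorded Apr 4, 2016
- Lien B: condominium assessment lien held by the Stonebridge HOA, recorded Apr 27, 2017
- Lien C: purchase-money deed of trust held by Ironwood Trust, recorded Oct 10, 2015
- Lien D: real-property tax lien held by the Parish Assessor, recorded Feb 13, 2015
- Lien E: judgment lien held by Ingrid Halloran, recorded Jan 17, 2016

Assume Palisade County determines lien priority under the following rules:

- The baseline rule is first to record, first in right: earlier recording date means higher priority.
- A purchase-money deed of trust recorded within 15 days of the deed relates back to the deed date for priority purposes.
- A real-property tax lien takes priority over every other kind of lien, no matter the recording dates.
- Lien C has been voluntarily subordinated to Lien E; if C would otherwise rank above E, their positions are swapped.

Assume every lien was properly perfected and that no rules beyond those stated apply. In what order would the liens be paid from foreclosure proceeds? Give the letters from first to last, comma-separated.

D, E, C, A, B

First, effective dates: C was recorded 84 days after the deed, outside the 15-day window, so it keeps its recording date.
D is a real-property tax lien, so it outranks all other liens regardless of date.
The other liens, earliest effective date first: C (Oct 10, 2015), E (Jan 17, 2016), A (Apr 4, 2016), B (Apr 27, 2017).
Because C would otherwise rank above E, the subordination swaps them.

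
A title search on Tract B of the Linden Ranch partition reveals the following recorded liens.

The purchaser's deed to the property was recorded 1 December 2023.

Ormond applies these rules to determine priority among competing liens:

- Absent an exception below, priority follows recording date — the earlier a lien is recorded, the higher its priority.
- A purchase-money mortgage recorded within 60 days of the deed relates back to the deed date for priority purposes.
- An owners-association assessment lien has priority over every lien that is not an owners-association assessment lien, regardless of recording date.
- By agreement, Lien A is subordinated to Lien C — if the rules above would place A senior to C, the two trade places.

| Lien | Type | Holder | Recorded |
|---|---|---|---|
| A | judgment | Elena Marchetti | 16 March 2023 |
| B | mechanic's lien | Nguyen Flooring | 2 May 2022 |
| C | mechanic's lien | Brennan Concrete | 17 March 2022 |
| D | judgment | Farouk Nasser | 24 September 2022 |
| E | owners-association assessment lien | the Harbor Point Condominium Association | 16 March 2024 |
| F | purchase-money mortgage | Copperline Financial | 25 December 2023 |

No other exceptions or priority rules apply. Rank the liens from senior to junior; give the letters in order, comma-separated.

Effective dates: F's effective date is the deed date, 1 December 2023.
As an owners-association assessment lien, E is senior to every other lien.
Among the remaining liens, by effective date: C (17 March 2022), B (2 May 2022), D (24 September 2022), A (16 March 2023), F (1 December 2023).
A already ranks below C; the subordination has no effect.

E, C, B, D, A, F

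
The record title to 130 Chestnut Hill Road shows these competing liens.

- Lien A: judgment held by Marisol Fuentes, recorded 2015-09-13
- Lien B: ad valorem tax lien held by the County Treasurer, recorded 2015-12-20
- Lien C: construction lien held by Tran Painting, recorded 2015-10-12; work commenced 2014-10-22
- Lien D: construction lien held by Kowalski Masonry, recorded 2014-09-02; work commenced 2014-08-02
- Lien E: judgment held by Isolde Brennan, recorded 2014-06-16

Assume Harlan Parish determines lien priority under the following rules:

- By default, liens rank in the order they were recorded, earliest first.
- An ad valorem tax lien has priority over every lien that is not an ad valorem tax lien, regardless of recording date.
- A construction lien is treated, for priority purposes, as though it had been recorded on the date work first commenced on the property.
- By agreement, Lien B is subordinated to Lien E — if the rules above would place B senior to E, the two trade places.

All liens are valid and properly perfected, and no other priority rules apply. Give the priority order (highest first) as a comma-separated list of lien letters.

Effective dates after the stated exceptions: C relates back to 2014-10-22 (work commenced); D relates back to 2014-08-02 (work commenced).
B is an ad valorem tax lien and takes priority over every other lien.
Remaining liens by effective date: E (2014-06-16), D (2014-08-02), C (2014-10-22), A (2015-09-13).
B is senior to E before the subordination, so the two trade places.

E, B, D, C, A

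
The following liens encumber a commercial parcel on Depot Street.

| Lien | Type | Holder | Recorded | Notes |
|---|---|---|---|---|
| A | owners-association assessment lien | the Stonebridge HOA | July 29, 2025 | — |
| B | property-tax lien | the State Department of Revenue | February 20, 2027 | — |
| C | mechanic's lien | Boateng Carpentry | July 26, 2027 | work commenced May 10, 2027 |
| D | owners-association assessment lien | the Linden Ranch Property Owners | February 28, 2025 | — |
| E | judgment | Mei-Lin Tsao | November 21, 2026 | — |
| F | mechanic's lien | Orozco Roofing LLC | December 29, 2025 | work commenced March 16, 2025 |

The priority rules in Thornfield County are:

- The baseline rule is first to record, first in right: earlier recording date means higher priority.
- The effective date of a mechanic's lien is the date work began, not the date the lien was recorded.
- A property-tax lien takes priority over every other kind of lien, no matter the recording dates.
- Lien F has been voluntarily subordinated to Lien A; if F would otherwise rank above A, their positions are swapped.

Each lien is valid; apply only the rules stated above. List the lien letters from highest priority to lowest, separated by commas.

B, D, A, F, E, C

Adjusting effective dates: C is treated as recorded May 10, 2027, the work-commencement date; F relates back to March 16, 2025 (work commenced).
B is a property-tax lien and takes priority over every other lien.
Remaining liens by effective date: D (February 28, 2025), F (March 16, 2025), A (July 29, 2025), E (November 21, 2026), C (May 10, 2027).
Because F would otherwise rank above A, the subordination swaps them.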